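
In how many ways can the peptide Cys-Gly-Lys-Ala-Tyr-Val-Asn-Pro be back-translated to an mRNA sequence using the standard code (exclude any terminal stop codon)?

4096

Cys: 2 codons.
Gly: 4 codons.
Lys: 2 codons.
Ala: 4 codons.
Tyr: 2 codons.
Val: 4 codons.
Asn: 2 codons.
Pro: 4 codons.
2 × 4 × 2 × 4 × 2 × 4 × 2 × 4 = 4096.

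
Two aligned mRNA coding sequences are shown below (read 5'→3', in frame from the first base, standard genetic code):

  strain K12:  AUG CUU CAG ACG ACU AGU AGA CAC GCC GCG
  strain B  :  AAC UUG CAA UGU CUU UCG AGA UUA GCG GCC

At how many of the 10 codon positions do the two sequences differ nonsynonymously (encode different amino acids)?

Codon 1: AUG Met / AAC Asn — nonsynonymous.
Codon 2: CUU Leu / UUG Leu — synonymous.
Codon 3: CAG Gln / CAA Gln — synonymous.
Codon 4: ACG Thr / UGU Cys — nonsynonymous.
Codon 5: ACU Thr / CUU Leu — nonsynonymous.
Codon 6: AGU Ser / UCG Ser — synonymous.
Codon 7: AGA Arg / AGA Arg — identical.
Codon 8: CAC His / UUA Leu — nonsynonymous.
Codon 9: GCC Ala / GCG Ala — synonymous.
Codon 10: GCG Ala / GCC Ala — synonymous.
Nonsynonymous differences: 4.

4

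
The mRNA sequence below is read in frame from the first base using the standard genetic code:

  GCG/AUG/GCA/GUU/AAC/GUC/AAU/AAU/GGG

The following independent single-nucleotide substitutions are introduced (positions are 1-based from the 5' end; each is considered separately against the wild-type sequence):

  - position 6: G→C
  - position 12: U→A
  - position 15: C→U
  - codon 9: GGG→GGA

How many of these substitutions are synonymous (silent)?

Codon 2: AUG (Met) → AUC (Ile) — missense.
Codon 4: GUU (Val) → GUA (Val) — synonymous.
Codon 5: AAC (Asn) → AAU (Asn) — synonymous.
Codon 9: GGG (Gly) → GGA (Gly) — synonymous.
Synonymous: 3 of 4.

3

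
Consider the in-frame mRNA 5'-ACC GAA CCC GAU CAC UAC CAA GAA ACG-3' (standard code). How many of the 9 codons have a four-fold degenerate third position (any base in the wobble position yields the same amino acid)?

Codon 1 ACC (Thr): third position 4-fold.
Codon 2 GAA (Glu): third position 2-fold.
Codon 3 CCC (Pro): third position 4-fold.
Codon 4 GAU (Asp): third position 2-fold.
Codon 5 CAC (His): third position 2-fold.
Codon 6 UAC (Tyr): third position 2-fold.
Codon 7 CAA (Gln): third position 2-fold.
Codon 8 GAA (Glu): third position 2-fold.
Codon 9 ACG (Thr): third position 4-fold.
Four-fold degenerate third positions: 3.

3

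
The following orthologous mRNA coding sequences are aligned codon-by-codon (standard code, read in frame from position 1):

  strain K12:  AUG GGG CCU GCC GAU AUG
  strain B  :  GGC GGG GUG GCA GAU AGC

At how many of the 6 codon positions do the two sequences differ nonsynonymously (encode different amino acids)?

Codon 1: AUG Met / GGC Gly — nonsynonymous.
Codon 2: GGG Gly / GGG Gly — identical.
Codon 3: CCU Pro / GUG Val — nonsynonymous.
Codon 4: GCC Ala / GCA Ala — synonymous.
Codon 5: GAU Asp / GAU Asp — identical.
Codon 6: AUG Met / AGC Ser — nonsynonymous.
Nonsynonymous differences: 3.

3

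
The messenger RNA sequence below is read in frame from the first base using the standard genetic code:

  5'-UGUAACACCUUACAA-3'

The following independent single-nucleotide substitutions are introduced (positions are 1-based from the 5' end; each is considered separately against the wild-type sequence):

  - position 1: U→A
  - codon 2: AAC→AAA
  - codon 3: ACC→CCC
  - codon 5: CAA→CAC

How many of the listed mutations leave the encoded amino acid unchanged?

Codon 1: UGU (Cys) → AGU (Ser) — missense.
Codon 2: AAC (Asn) → AAA (Lys) — missense.
Codon 3: ACC (Thr) → CCC (Pro) — missense.
Codon 5: CAA (Gln) → CAC (His) — missense.
Synonymous: 0 of 4.

0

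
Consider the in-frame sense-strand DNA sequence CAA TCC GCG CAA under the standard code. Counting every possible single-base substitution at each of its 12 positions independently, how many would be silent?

8

Codon 1 (CAA, Gln): 1 synonymous substitution.
Codon 2 (TCC, Ser): 3 synonymous substitutions.
Codon 3 (GCG, Ala): 3 synonymous substitutions.
Codon 4 (CAA, Gln): 1 synonymous substitution.
Total: 1 + 3 + 3 + 1 = 8.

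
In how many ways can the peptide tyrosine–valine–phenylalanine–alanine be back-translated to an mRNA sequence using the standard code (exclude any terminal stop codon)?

Tyr: 2 codons.
Val: 4 codons.
Phe: 2 codons.
Ala: 4 codons.
2 × 4 × 2 × 4 = 64.

64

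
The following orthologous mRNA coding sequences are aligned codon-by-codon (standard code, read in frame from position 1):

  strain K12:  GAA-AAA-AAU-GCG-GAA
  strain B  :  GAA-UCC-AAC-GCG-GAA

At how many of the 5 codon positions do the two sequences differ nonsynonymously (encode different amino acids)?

1

Codon 1: GAA Glu / GAA Glu — identical.
Codon 2: AAA Lys / UCC Ser — nonsynonymous.
Codon 3: AAU Asn / AAC Asn — synonymous.
Codon 4: GCG Ala / GCG Ala — identical.
Codon 5: GAA Glu / GAA Glu — identical.
Nonsynonymous differences: 1.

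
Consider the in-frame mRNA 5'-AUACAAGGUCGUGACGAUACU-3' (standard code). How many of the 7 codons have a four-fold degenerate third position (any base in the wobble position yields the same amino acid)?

3

Codon 1 AUA (Ile): third position 3-fold.
Codon 2 CAA (Gln): third position 2-fold.
Codon 3 GGU (Gly): third position 4-fold.
Codon 4 CGU (Arg): third position 4-fold.
Codon 5 GAC (Asp): third position 2-fold.
Codon 6 GAU (Asp): third position 2-fold.
Codon 7 ACU (Thr): third position 4-fold.
Four-fold degenerate third positions: 3.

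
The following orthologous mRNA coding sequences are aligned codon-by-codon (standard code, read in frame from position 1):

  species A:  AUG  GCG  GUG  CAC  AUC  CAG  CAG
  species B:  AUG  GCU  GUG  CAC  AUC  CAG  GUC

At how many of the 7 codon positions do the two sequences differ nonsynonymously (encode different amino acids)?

1

Codon 1: AUG Met / AUG Met — identical.
Codon 2: GCG Ala / GCU Ala — synonymous.
Codon 3: GUG Val / GUG Val — identical.
Codon 4: CAC His / CAC His — identical.
Codon 5: AUC Ile / AUC Ile — identical.
Codon 6: CAG Gln / CAG Gln — identical.
Codon 7: CAG Gln / GUC Val — nonsynonymous.
Nonsynonymous differences: 1.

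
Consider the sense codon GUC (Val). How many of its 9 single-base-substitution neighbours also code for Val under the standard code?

Position 1: none → 0 synonymous.
Position 2: none → 0 synonymous.
Position 3: GUU, GUA, GUG → 3 synonymous.
Total: 0 + 0 + 3 = 3.

3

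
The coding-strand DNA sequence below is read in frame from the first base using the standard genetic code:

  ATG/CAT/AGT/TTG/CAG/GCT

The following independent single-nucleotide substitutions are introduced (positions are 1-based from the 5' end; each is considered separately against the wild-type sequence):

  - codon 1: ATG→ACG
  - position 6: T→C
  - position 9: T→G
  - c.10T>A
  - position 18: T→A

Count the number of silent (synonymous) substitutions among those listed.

Codon 1: ATG (Met) → ACG (Thr) — missense.
Codon 2: CAT (His) → CAC (His) — synonymous.
Codon 3: AGT (Ser) → AGG (Arg) — missense.
Codon 4: TTG (Leu) → ATG (Met) — missense.
Codon 6: GCT (Ala) → GCA (Ala) — synonymous.
Synonymous: 2 of 5.

2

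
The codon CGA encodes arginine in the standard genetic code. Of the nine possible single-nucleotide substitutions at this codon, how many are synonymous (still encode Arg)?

4

Position 1: AGA → 1 synonymous.
Position 2: none → 0 synonymous.
Position 3: CGU, CGC, CGG → 3 synonymous.
Total: 1 + 0 + 3 = 4.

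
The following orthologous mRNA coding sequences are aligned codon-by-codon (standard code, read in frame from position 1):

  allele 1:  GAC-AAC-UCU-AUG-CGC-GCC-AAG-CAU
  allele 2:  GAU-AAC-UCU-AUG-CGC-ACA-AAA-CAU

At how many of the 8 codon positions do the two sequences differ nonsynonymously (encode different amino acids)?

Codon 1: GAC Asp / GAU Asp — synonymous.
Codon 2: AAC Asn / AAC Asn — identical.
Codon 3: UCU Ser / UCU Ser — identical.
Codon 4: AUG Met / AUG Met — identical.
Codon 5: CGC Arg / CGC Arg — identical.
Codon 6: GCC Ala / ACA Thr — nonsynonymous.
Codon 7: AAG Lys / AAA Lys — synonymous.
Codon 8: CAU His / CAU His — identical.
Nonsynonymous differences: 1.

1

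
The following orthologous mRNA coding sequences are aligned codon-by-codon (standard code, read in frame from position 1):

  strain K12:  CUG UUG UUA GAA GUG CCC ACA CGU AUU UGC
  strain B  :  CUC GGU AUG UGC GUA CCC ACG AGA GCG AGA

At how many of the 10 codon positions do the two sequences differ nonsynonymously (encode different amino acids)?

Codon 1: CUG Leu / CUC Leu — synonymous.
Codon 2: UUG Leu / GGU Gly — nonsynonymous.
Codon 3: UUA Leu / AUG Met — nonsynonymous.
Codon 4: GAA Glu / UGC Cys — nonsynonymous.
Codon 5: GUG Val / GUA Val — synonymous.
Codon 6: CCC Pro / CCC Pro — identical.
Codon 7: ACA Thr / ACG Thr — synonymous.
Codon 8: CGU Arg / AGA Arg — synonymous.
Codon 9: AUU Ile / GCG Ala — nonsynonymous.
Codon 10: UGC Cys / AGA Arg — nonsynonymous.
Nonsynonymous differences: 5.

5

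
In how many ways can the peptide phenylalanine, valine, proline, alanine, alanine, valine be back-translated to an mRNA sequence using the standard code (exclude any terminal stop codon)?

2048

Phe: 2 codons.
Val: 4 codons.
Pro: 4 codons.
Ala: 4 codons.
Ala: 4 codons.
Val: 4 codons.
2 × 4 × 4 × 4 × 4 × 4 = 2048.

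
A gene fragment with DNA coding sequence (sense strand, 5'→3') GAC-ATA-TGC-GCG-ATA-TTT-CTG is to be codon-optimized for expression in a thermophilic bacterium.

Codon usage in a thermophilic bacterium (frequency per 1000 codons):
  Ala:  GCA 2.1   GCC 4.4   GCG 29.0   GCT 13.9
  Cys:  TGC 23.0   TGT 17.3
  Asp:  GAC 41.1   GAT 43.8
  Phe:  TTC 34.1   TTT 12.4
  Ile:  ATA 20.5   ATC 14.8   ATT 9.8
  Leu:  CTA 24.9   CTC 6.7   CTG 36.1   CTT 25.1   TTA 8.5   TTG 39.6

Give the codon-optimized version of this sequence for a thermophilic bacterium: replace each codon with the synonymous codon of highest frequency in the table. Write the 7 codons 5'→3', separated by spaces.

GAT ATA TGC GCG ATA TTC TTG

Codon 1 (Asp): best is GAT at 43.8.
Codon 2 (Ile): best is ATA at 20.5.
Codon 3 (Cys): best is TGC at 23.0.
Codon 4 (Ala): best is GCG at 29.0.
Codon 5 (Ile): best is ATA at 20.5.
Codon 6 (Phe): best is TTC at 34.1.
Codon 7 (Leu): best is TTG at 39.6.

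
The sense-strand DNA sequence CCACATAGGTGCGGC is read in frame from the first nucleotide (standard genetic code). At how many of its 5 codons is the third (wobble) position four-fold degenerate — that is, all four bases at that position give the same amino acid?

2

Codon 1 CCA (Pro): third position 4-fold.
Codon 2 CAT (His): third position 2-fold.
Codon 3 AGG (Arg): third position 2-fold.
Codon 4 TGC (Cys): third position 2-fold.
Codon 5 GGC (Gly): third position 4-fold.
Four-fold degenerate third positions: 2.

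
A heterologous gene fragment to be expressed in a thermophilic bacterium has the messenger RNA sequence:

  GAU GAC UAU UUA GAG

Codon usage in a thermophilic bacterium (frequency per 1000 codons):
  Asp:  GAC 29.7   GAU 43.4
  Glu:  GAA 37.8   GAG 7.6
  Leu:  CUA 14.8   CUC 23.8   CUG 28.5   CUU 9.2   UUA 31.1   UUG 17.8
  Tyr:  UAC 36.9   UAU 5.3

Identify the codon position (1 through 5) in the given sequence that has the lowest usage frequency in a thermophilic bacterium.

3

Codon 1 GAU (Asp): 43.4 per 1000.
Codon 2 GAC (Asp): 29.7 per 1000.
Codon 3 UAU (Tyr): 5.3 per 1000.
Codon 4 UUA (Leu): 31.1 per 1000.
Codon 5 GAG (Glu): 7.6 per 1000.
Lowest frequency is 5.3 at codon 3.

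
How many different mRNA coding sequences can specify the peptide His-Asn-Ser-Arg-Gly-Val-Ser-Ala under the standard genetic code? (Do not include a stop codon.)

His: 2 codons.
Asn: 2 codons.
Ser: 6 codons.
Arg: 6 codons.
Gly: 4 codons.
Val: 4 codons.
Ser: 6 codons.
Ala: 4 codons.
2 × 2 × 6 × 6 × 4 × 4 × 6 × 4 = 55296.

55296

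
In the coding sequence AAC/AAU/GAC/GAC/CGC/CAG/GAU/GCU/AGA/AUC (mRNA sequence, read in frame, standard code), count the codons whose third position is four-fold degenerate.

2

Codon 1 AAC (Asn): third position 2-fold.
Codon 2 AAU (Asn): third position 2-fold.
Codon 3 GAC (Asp): third position 2-fold.
Codon 4 GAC (Asp): third position 2-fold.
Codon 5 CGC (Arg): third position 4-fold.
Codon 6 CAG (Gln): third position 2-fold.
Codon 7 GAU (Asp): third position 2-fold.
Codon 8 GCU (Ala): third position 4-fold.
Codon 9 AGA (Arg): third position 2-fold.
Codon 10 AUC (Ile): third position 3-fold.
Four-fold degenerate third positions: 2.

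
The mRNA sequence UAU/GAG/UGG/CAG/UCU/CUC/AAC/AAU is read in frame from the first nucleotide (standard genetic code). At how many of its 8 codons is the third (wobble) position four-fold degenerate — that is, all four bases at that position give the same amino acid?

Codon 1 UAU (Tyr): third position 2-fold.
Codon 2 GAG (Glu): third position 2-fold.
Codon 3 UGG (Trp): third position 1-fold.
Codon 4 CAG (Gln): third position 2-fold.
Codon 5 UCU (Ser): third position 4-fold.
Codon 6 CUC (Leu): third position 4-fold.
Codon 7 AAC (Asn): third position 2-fold.
Codon 8 AAU (Asn): third position 2-fold.
Four-fold degenerate third positions: 2.

2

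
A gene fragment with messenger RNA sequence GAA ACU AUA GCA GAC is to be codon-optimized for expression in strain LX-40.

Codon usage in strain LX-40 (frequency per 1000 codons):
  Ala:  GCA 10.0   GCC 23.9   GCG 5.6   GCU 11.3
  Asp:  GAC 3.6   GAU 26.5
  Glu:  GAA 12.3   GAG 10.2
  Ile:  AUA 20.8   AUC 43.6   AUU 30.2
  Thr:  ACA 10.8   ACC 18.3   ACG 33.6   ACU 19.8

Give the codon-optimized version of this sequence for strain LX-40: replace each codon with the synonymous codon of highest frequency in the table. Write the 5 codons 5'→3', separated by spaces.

Codon 1 (Glu): best is GAA at 12.3.
Codon 2 (Thr): best is ACG at 33.6.
Codon 3 (Ile): best is AUC at 43.6.
Codon 4 (Ala): best is GCC at 23.9.
Codon 5 (Asp): best is GAU at 26.5.

GAA ACG AUC GCC GAU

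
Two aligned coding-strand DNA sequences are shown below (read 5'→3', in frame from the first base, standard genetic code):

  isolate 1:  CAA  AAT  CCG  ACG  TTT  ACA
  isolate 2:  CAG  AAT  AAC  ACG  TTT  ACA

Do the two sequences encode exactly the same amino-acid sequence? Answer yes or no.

no

Codon 1: CAA Gln / CAG Gln — synonymous.
Codon 2: AAT Asn / AAT Asn — identical.
Codon 3: CCG Pro / AAC Asn — nonsynonymous.
Codon 4: ACG Thr / ACG Thr — identical.
Codon 5: TTT Phe / TTT Phe — identical.
Codon 6: ACA Thr / ACA Thr — identical.
Nonsynonymous differences: 1 → different protein.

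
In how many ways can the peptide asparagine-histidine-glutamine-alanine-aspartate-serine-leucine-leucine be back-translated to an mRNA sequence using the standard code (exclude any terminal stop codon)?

13824

Asn: 2 codons.
His: 2 codons.
Gln: 2 codons.
Ala: 4 codons.
Asp: 2 codons.
Ser: 6 codons.
Leu: 6 codons.
Leu: 6 codons.
2 × 2 × 2 × 4 × 2 × 6 × 6 × 6 = 13824.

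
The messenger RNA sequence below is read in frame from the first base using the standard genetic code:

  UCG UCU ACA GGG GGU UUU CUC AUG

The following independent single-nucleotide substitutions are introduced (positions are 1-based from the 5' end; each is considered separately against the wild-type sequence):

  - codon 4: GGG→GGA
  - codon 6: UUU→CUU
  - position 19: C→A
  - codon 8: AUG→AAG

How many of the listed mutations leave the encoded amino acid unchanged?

Codon 4: GGG (Gly) → GGA (Gly) — synonymous.
Codon 6: UUU (Phe) → CUU (Leu) — missense.
Codon 7: CUC (Leu) → AUC (Ile) — missense.
Codon 8: AUG (Met) → AAG (Lys) — missense.
Synonymous: 1 of 4.

1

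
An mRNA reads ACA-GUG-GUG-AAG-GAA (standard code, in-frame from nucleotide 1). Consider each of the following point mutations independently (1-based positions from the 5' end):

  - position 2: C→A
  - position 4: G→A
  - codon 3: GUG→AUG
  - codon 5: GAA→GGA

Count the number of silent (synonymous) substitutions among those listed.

Codon 1: ACA (Thr) → AAA (Lys) — missense.
Codon 2: GUG (Val) → AUG (Met) — missense.
Codon 3: GUG (Val) → AUG (Met) — missense.
Codon 5: GAA (Glu) → GGA (Gly) — missense.
Synonymous: 0 of 4.

0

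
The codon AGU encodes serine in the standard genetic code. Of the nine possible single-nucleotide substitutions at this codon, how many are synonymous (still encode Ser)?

Position 1: none → 0 synonymous.
Position 2: none → 0 synonymous.
Position 3: AGC → 1 synonymous.
Total: 0 + 0 + 1 = 1.

1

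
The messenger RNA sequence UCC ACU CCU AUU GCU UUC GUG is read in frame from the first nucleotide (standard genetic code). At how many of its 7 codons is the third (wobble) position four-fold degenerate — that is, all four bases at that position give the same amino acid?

Codon 1 UCC (Ser): third position 4-fold.
Codon 2 ACU (Thr): third position 4-fold.
Codon 3 CCU (Pro): third position 4-fold.
Codon 4 AUU (Ile): third position 3-fold.
Codon 5 GCU (Ala): third position 4-fold.
Codon 6 UUC (Phe): third position 2-fold.
Codon 7 GUG (Val): third position 4-fold.
Four-fold degenerate third positions: 5.

5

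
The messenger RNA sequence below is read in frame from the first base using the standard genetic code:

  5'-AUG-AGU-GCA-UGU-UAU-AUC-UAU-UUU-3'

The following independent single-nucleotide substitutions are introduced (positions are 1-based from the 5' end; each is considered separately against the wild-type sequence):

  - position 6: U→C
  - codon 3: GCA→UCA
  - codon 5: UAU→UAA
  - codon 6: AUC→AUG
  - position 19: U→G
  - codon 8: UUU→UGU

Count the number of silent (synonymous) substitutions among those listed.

Codon 2: AGU (Ser) → AGC (Ser) — synonymous.
Codon 3: GCA (Ala) → UCA (Ser) — missense.
Codon 5: UAU (Tyr) → UAA (Stop) — nonsense.
Codon 6: AUC (Ile) → AUG (Met) — missense.
Codon 7: UAU (Tyr) → GAU (Asp) — missense.
Codon 8: UUU (Phe) → UGU (Cys) — missense.
Synonymous: 1 of 6.

1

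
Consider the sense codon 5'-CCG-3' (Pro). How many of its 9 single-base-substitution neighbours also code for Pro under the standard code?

Position 1: none → 0 synonymous.
Position 2: none → 0 synonymous.
Position 3: CCT, CCC, CCA → 3 synonymous.
Total: 0 + 0 + 3 = 3.

3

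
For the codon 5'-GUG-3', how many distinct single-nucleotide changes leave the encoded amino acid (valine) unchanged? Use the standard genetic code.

3

Position 1: none → 0 synonymous.
Position 2: none → 0 synonymous.
Position 3: GUU, GUC, GUA → 3 synonymous.
Total: 0 + 0 + 3 = 3.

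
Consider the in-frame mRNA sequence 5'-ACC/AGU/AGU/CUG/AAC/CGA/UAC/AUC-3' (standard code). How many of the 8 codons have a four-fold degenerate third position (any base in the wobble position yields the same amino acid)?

3

Codon 1 ACC (Thr): third position 4-fold.
Codon 2 AGU (Ser): third position 2-fold.
Codon 3 AGU (Ser): third position 2-fold.
Codon 4 CUG (Leu): third position 4-fold.
Codon 5 AAC (Asn): third position 2-fold.
Codon 6 CGA (Arg): third position 4-fold.
Codon 7 UAC (Tyr): third position 2-fold.
Codon 8 AUC (Ile): third position 3-fold.
Four-fold degenerate third positions: 3.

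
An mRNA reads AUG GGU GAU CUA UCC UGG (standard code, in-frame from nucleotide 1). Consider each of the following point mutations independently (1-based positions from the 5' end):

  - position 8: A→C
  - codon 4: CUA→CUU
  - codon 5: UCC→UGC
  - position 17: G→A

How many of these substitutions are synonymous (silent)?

Codon 3: GAU (Asp) → GCU (Ala) — missense.
Codon 4: CUA (Leu) → CUU (Leu) — synonymous.
Codon 5: UCC (Ser) → UGC (Cys) — missense.
Codon 6: UGG (Trp) → UAG (Stop) — nonsense.
Synonymous: 1 of 4.

1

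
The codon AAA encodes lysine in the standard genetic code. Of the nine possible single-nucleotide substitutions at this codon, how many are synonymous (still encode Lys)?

Position 1: none → 0 synonymous.
Position 2: none → 0 synonymous.
Position 3: AAG → 1 synonymous.
Total: 0 + 0 + 1 = 1.

1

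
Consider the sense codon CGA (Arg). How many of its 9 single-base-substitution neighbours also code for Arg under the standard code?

Position 1: AGA → 1 synonymous.
Position 2: none → 0 synonymous.
Position 3: CGT, CGC, CGG → 3 synonymous.
Total: 1 + 0 + 3 = 4.

4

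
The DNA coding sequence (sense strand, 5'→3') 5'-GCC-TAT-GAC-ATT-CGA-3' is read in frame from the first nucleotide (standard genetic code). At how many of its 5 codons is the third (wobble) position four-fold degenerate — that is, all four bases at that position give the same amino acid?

2

Codon 1 GCC (Ala): third position 4-fold.
Codon 2 TAT (Tyr): third position 2-fold.
Codon 3 GAC (Asp): third position 2-fold.
Codon 4 ATT (Ile): third position 3-fold.
Codon 5 CGA (Arg): third position 4-fold.
Four-fold degenerate third positions: 2.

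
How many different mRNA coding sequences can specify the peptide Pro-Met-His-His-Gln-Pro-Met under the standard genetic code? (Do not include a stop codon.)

128

Pro: 4 codons.
Met: 1 codon.
His: 2 codons.
His: 2 codons.
Gln: 2 codons.
Pro: 4 codons.
Met: 1 codon.
4 × 1 × 2 × 2 × 2 × 4 × 1 = 128.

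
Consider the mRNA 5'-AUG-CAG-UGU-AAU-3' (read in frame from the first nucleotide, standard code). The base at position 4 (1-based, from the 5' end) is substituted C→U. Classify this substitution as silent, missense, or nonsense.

Position 4 falls in codon 2: CAG → Gln.
After the substitution the codon is UAG → Stop.
The new codon is a stop codon, so this is a nonsense mutation.

nonsense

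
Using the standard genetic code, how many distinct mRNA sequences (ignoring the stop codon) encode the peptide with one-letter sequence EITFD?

96

Glu: 2 codons.
Ile: 3 codons.
Thr: 4 codons.
Phe: 2 codons.
Asp: 2 codons.
2 × 3 × 4 × 2 × 2 = 96.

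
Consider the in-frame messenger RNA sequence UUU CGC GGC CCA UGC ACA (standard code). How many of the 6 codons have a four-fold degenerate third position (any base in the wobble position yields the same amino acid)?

4

Codon 1 UUU (Phe): third position 2-fold.
Codon 2 CGC (Arg): third position 4-fold.
Codon 3 GGC (Gly): third position 4-fold.
Codon 4 CCA (Pro): third position 4-fold.
Codon 5 UGC (Cys): third position 2-fold.
Codon 6 ACA (Thr): third position 4-fold.
Four-fold degenerate third positions: 4.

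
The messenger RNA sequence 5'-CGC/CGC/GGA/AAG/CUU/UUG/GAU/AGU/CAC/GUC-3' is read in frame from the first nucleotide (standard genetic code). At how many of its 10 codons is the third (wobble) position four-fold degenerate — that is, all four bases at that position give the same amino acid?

5

Codon 1 CGC (Arg): third position 4-fold.
Codon 2 CGC (Arg): third position 4-fold.
Codon 3 GGA (Gly): third position 4-fold.
Codon 4 AAG (Lys): third position 2-fold.
Codon 5 CUU (Leu): third position 4-fold.
Codon 6 UUG (Leu): third position 2-fold.
Codon 7 GAU (Asp): third position 2-fold.
Codon 8 AGU (Ser): third position 2-fold.
Codon 9 CAC (His): third position 2-fold.
Codon 10 GUC (Val): third position 4-fold.
Four-fold degenerate third positions: 5.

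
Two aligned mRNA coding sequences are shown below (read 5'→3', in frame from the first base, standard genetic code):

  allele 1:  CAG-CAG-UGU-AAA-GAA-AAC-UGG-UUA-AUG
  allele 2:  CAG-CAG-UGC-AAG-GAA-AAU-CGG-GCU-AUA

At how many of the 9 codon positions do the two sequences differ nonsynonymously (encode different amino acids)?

3

Codon 1: CAG Gln / CAG Gln — identical.
Codon 2: CAG Gln / CAG Gln — identical.
Codon 3: UGU Cys / UGC Cys — synonymous.
Codon 4: AAA Lys / AAG Lys — synonymous.
Codon 5: GAA Glu / GAA Glu — identical.
Codon 6: AAC Asn / AAU Asn — synonymous.
Codon 7: UGG Trp / CGG Arg — nonsynonymous.
Codon 8: UUA Leu / GCU Ala — nonsynonymous.
Codon 9: AUG Met / AUA Ile — nonsynonymous.
Nonsynonymous differences: 3.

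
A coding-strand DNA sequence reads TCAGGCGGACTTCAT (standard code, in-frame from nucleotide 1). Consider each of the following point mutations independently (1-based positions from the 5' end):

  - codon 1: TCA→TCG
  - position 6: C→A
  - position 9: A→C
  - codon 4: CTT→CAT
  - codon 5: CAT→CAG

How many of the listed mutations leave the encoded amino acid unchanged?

3

Codon 1: TCA (Ser) → TCG (Ser) — synonymous.
Codon 2: GGC (Gly) → GGA (Gly) — synonymous.
Codon 3: GGA (Gly) → GGC (Gly) — synonymous.
Codon 4: CTT (Leu) → CAT (His) — missense.
Codon 5: CAT (His) → CAG (Gln) — missense.
Synonymous: 3 of 5.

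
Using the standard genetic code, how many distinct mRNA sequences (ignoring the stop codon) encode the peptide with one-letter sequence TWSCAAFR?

9216

Thr: 4 codons.
Trp: 1 codon.
Ser: 6 codons.
Cys: 2 codons.
Ala: 4 codons.
Ala: 4 codons.
Phe: 2 codons.
Arg: 6 codons.
4 × 1 × 6 × 2 × 4 × 4 × 2 × 6 = 9216.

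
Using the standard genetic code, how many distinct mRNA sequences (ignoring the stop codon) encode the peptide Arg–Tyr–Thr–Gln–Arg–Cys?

Arg: 6 codons.
Tyr: 2 codons.
Thr: 4 codons.
Gln: 2 codons.
Arg: 6 codons.
Cys: 2 codons.
6 × 2 × 4 × 2 × 6 × 2 = 1152.

1152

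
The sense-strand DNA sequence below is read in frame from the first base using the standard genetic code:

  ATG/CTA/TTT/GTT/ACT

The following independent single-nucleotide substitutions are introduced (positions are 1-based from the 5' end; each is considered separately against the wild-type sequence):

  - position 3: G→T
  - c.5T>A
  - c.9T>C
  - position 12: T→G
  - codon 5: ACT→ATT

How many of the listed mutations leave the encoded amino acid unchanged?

Codon 1: ATG (Met) → ATT (Ile) — missense.
Codon 2: CTA (Leu) → CAA (Gln) — missense.
Codon 3: TTT (Phe) → TTC (Phe) — synonymous.
Codon 4: GTT (Val) → GTG (Val) — synonymous.
Codon 5: ACT (Thr) → ATT (Ile) — missense.
Synonymous: 2 of 5.

2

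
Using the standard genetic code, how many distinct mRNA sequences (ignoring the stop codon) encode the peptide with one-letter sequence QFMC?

8

Gln: 2 codons.
Phe: 2 codons.
Met: 1 codon.
Cys: 2 codons.
2 × 2 × 1 × 2 = 8.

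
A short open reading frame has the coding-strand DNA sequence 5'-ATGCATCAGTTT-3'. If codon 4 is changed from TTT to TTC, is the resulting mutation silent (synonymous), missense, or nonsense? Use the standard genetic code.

Position 12 falls in codon 4: TTT → Phe.
After the substitution the codon is TTC → Phe.
Both encode Phe, so the change is synonymous.

silent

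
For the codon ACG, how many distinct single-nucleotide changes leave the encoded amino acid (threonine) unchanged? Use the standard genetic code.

Position 1: none → 0 synonymous.
Position 2: none → 0 synonymous.
Position 3: ACU, ACC, ACA → 3 synonymous.
Total: 0 + 0 + 3 = 3.

3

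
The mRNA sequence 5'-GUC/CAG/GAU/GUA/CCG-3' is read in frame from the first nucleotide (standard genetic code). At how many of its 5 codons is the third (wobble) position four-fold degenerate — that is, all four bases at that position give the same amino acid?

3

Codon 1 GUC (Val): third position 4-fold.
Codon 2 CAG (Gln): third position 2-fold.
Codon 3 GAU (Asp): third position 2-fold.
Codon 4 GUA (Val): third position 4-fold.
Codon 5 CCG (Pro): third position 4-fold.
Four-fold degenerate third positions: 3.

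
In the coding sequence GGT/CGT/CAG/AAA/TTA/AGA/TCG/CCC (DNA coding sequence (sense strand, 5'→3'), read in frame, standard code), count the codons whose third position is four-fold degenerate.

4

Codon 1 GGT (Gly): third position 4-fold.
Codon 2 CGT (Arg): third position 4-fold.
Codon 3 CAG (Gln): third position 2-fold.
Codon 4 AAA (Lys): third position 2-fold.
Codon 5 TTA (Leu): third position 2-fold.
Codon 6 AGA (Arg): third position 2-fold.
Codon 7 TCG (Ser): third position 4-fold.
Codon 8 CCC (Pro): third position 4-fold.
Four-fold degenerate third positions: 4.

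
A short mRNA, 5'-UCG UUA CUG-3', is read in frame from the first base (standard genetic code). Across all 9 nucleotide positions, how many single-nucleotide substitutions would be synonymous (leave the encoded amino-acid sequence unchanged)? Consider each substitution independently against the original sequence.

Codon 1 (UCG, Ser): 3 synonymous substitutions.
Codon 2 (UUA, Leu): 2 synonymous substitutions.
Codon 3 (CUG, Leu): 4 synonymous substitutions.
Total: 3 + 2 + 4 = 9.

9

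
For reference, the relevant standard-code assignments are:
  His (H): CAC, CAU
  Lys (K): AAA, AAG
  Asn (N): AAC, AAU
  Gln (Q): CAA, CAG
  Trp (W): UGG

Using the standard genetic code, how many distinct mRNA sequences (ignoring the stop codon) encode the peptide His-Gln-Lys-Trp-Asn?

His: 2 codons.
Gln: 2 codons.
Lys: 2 codons.
Trp: 1 codon.
Asn: 2 codons.
2 × 2 × 2 × 1 × 2 = 16.

16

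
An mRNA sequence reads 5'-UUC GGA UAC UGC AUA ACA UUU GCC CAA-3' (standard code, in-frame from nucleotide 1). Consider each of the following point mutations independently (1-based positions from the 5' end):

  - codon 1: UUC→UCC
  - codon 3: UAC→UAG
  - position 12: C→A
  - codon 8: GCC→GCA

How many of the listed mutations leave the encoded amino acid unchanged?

1

Codon 1: UUC (Phe) → UCC (Ser) — missense.
Codon 3: UAC (Tyr) → UAG (Stop) — nonsense.
Codon 4: UGC (Cys) → UGA (Stop) — nonsense.
Codon 8: GCC (Ala) → GCA (Ala) — synonymous.
Synonymous: 1 of 4.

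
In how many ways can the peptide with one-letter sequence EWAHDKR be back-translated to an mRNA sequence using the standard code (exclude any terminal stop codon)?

384

Glu: 2 codons.
Trp: 1 codon.
Ala: 4 codons.
His: 2 codons.
Asp: 2 codons.
Lys: 2 codons.
Arg: 6 codons.
2 × 1 × 4 × 2 × 2 × 2 × 6 = 384.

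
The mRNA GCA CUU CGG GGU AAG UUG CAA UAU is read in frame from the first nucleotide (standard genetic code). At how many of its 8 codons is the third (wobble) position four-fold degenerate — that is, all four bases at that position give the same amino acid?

4

Codon 1 GCA (Ala): third position 4-fold.
Codon 2 CUU (Leu): third position 4-fold.
Codon 3 CGG (Arg): third position 4-fold.
Codon 4 GGU (Gly): third position 4-fold.
Codon 5 AAG (Lys): third position 2-fold.
Codon 6 UUG (Leu): third position 2-fold.
Codon 7 CAA (Gln): third position 2-fold.
Codon 8 UAU (Tyr): third position 2-fold.
Four-fold degenerate third positions: 4.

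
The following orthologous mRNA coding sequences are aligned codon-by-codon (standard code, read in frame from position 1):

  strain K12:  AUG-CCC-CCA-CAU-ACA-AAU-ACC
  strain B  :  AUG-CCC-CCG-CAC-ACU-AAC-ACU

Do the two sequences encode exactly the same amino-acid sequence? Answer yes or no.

yes

Codon 1: AUG Met / AUG Met — identical.
Codon 2: CCC Pro / CCC Pro — identical.
Codon 3: CCA Pro / CCG Pro — synonymous.
Codon 4: CAU His / CAC His — synonymous.
Codon 5: ACA Thr / ACU Thr — synonymous.
Codon 6: AAU Asn / AAC Asn — synonymous.
Codon 7: ACC Thr / ACU Thr — synonymous.
Nonsynonymous differences: 0 → same protein.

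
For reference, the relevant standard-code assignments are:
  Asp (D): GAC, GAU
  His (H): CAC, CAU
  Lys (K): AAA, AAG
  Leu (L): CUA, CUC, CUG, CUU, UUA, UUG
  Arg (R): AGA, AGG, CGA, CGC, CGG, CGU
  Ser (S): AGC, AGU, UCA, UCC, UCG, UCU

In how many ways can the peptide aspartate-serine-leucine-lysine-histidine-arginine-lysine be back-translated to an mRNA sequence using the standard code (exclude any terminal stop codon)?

3456

Asp: 2 codons.
Ser: 6 codons.
Leu: 6 codons.
Lys: 2 codons.
His: 2 codons.
Arg: 6 codons.
Lys: 2 codons.
2 × 6 × 6 × 2 × 2 × 6 × 2 = 3456.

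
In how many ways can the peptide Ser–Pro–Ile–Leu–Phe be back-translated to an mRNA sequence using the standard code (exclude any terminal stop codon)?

864

Ser: 6 codons.
Pro: 4 codons.
Ile: 3 codons.
Leu: 6 codons.
Phe: 2 codons.
6 × 4 × 3 × 6 × 2 = 864.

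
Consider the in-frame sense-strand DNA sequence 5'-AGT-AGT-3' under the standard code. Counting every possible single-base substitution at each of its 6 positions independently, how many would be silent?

Codon 1 (AGT, Ser): 1 synonymous substitution.
Codon 2 (AGT, Ser): 1 synonymous substitution.
Total: 1 + 1 = 2.

2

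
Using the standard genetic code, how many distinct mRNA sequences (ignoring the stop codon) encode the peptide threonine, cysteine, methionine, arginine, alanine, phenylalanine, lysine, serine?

4608

Thr: 4 codons.
Cys: 2 codons.
Met: 1 codon.
Arg: 6 codons.
Ala: 4 codons.
Phe: 2 codons.
Lys: 2 codons.
Ser: 6 codons.
4 × 2 × 1 × 6 × 4 × 2 × 2 × 6 = 4608.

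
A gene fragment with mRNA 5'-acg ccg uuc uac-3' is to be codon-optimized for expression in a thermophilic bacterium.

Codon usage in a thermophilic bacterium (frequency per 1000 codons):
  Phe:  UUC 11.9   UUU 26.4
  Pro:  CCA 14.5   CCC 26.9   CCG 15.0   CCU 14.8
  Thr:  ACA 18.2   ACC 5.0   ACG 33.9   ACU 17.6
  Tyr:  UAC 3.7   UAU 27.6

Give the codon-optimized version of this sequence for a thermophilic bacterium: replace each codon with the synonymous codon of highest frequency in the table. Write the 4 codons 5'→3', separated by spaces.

Codon 1 (Thr): best is ACG at 33.9.
Codon 2 (Pro): best is CCC at 26.9.
Codon 3 (Phe): best is UUU at 26.4.
Codon 4 (Tyr): best is UAU at 27.6.

ACG CCC UUU UAU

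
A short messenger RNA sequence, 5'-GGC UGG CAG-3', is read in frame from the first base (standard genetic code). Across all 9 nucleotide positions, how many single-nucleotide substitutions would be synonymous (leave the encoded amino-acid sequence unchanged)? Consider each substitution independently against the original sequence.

Codon 1 (GGC, Gly): 3 synonymous substitutions.
Codon 2 (UGG, Trp): 0 synonymous substitutions.
Codon 3 (CAG, Gln): 1 synonymous substitution.
Total: 3 + 0 + 1 = 4.

4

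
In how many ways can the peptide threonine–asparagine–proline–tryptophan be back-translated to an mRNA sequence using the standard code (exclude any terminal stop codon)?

32

Thr: 4 codons.
Asn: 2 codons.
Pro: 4 codons.
Trp: 1 codon.
4 × 2 × 4 × 1 = 32.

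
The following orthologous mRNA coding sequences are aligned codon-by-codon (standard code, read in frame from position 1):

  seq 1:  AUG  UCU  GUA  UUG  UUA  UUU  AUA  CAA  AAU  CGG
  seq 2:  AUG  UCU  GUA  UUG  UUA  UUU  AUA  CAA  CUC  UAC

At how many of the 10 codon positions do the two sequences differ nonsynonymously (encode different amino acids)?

2

Codon 1: AUG Met / AUG Met — identical.
Codon 2: UCU Ser / UCU Ser — identical.
Codon 3: GUA Val / GUA Val — identical.
Codon 4: UUG Leu / UUG Leu — identical.
Codon 5: UUA Leu / UUA Leu — identical.
Codon 6: UUU Phe / UUU Phe — identical.
Codon 7: AUA Ile / AUA Ile — identical.
Codon 8: CAA Gln / CAA Gln — identical.
Codon 9: AAU Asn / CUC Leu — nonsynonymous.
Codon 10: CGG Arg / UAC Tyr — nonsynonymous.
Nonsynonymous differences: 2.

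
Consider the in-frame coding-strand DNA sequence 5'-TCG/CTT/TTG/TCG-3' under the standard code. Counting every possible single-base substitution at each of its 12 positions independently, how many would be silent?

11

Codon 1 (TCG, Ser): 3 synonymous substitutions.
Codon 2 (CTT, Leu): 3 synonymous substitutions.
Codon 3 (TTG, Leu): 2 synonymous substitutions.
Codon 4 (TCG, Ser): 3 synonymous substitutions.
Total: 3 + 3 + 2 + 3 = 11.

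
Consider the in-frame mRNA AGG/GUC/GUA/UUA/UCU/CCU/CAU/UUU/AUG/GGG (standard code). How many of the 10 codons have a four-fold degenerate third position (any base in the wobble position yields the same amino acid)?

Codon 1 AGG (Arg): third position 2-fold.
Codon 2 GUC (Val): third position 4-fold.
Codon 3 GUA (Val): third position 4-fold.
Codon 4 UUA (Leu): third position 2-fold.
Codon 5 UCU (Ser): third position 4-fold.
Codon 6 CCU (Pro): third position 4-fold.
Codon 7 CAU (His): third position 2-fold.
Codon 8 UUU (Phe): third position 2-fold.
Codon 9 AUG (Met): third position 1-fold.
Codon 10 GGG (Gly): third position 4-fold.
Four-fold degenerate third positions: 5.

5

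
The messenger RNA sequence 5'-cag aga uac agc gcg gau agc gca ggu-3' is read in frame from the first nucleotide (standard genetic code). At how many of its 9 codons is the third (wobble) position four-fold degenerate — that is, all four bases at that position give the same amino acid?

3

Codon 1 CAG (Gln): third position 2-fold.
Codon 2 AGA (Arg): third position 2-fold.
Codon 3 UAC (Tyr): third position 2-fold.
Codon 4 AGC (Ser): third position 2-fold.
Codon 5 GCG (Ala): third position 4-fold.
Codon 6 GAU (Asp): third position 2-fold.
Codon 7 AGC (Ser): third position 2-fold.
Codon 8 GCA (Ala): third position 4-fold.
Codon 9 GGU (Gly): third position 4-fold.
Four-fold degenerate third positions: 3.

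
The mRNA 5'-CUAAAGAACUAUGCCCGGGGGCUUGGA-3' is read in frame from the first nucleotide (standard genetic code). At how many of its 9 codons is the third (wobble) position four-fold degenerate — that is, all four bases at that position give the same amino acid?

6

Codon 1 CUA (Leu): third position 4-fold.
Codon 2 AAG (Lys): third position 2-fold.
Codon 3 AAC (Asn): third position 2-fold.
Codon 4 UAU (Tyr): third position 2-fold.
Codon 5 GCC (Ala): third position 4-fold.
Codon 6 CGG (Arg): third position 4-fold.
Codon 7 GGG (Gly): third position 4-fold.
Codon 8 CUU (Leu): third position 4-fold.
Codon 9 GGA (Gly): third position 4-fold.
Four-fold degenerate third positions: 6.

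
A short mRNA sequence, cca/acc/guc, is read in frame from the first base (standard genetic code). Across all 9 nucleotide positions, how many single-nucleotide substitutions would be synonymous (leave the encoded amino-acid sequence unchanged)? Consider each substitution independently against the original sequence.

Codon 1 (CCA, Pro): 3 synonymous substitutions.
Codon 2 (ACC, Thr): 3 synonymous substitutions.
Codon 3 (GUC, Val): 3 synonymous substitutions.
Total: 3 + 3 + 3 = 9.

9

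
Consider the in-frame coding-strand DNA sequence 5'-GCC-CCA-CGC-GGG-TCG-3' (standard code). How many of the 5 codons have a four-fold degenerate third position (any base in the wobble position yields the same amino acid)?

5

Codon 1 GCC (Ala): third position 4-fold.
Codon 2 CCA (Pro): third position 4-fold.
Codon 3 CGC (Arg): third position 4-fold.
Codon 4 GGG (Gly): third position 4-fold.
Codon 5 TCG (Ser): third position 4-fold.
Four-fold degenerate third positions: 5.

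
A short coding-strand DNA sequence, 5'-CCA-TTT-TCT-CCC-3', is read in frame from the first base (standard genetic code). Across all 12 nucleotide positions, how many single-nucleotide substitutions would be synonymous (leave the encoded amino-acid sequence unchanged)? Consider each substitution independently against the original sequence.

Codon 1 (CCA, Pro): 3 synonymous substitutions.
Codon 2 (TTT, Phe): 1 synonymous substitution.
Codon 3 (TCT, Ser): 3 synonymous substitutions.
Codon 4 (CCC, Pro): 3 synonymous substitutions.
Total: 3 + 1 + 3 + 3 = 10.

10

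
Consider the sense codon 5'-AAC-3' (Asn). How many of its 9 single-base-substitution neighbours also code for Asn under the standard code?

Position 1: none → 0 synonymous.
Position 2: none → 0 synonymous.
Position 3: AAU → 1 synonymous.
Total: 0 + 0 + 1 = 1.

1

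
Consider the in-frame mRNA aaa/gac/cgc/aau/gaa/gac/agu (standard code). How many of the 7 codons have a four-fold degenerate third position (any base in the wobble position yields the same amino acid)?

Codon 1 AAA (Lys): third position 2-fold.
Codon 2 GAC (Asp): third position 2-fold.
Codon 3 CGC (Arg): third position 4-fold.
Codon 4 AAU (Asn): third position 2-fold.
Codon 5 GAA (Glu): third position 2-fold.
Codon 6 GAC (Asp): third position 2-fold.
Codon 7 AGU (Ser): third position 2-fold.
Four-fold degenerate third positions: 1.

1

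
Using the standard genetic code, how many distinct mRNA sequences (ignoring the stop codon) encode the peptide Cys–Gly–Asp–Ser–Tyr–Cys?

384

Cys: 2 codons.
Gly: 4 codons.
Asp: 2 codons.
Ser: 6 codons.
Tyr: 2 codons.
Cys: 2 codons.
2 × 4 × 2 × 6 × 2 × 2 = 384.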